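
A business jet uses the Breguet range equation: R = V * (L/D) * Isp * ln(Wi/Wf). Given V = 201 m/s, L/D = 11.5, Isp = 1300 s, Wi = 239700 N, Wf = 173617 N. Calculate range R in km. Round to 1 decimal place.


Step 1: Coefficient = V * (L/D) * Isp = 201 * 11.5 * 1300 = 3004950.0 m
Step 2: Wi/Wf = 239700 / 173617 = 1.380625
Step 3: ln(1.380625) = 0.322536
Step 4: R = 3004950.0 * 0.322536 = 969205.8 m = 969.2 km

969.2


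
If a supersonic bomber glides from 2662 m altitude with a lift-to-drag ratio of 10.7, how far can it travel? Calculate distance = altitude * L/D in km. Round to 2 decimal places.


Step 1: Glide distance = altitude * L/D = 2662 * 10.7 = 28483.4 m
Step 2: Convert to km: 28483.4 / 1000 = 28.48 km

28.48


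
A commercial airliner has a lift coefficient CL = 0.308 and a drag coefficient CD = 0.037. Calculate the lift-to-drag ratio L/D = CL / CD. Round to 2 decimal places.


Step 1: L/D = CL / CD = 0.308 / 0.037
Step 2: L/D = 8.32

8.32


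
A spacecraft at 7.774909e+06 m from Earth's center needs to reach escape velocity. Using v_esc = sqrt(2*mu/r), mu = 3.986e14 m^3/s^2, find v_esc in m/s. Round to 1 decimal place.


Step 1: 2*mu/r = 2 * 3.986e14 / 7.774909e+06 = 102534962.1455
Step 2: v_esc = sqrt(102534962.1455) = 10126.0 m/s

10126.0


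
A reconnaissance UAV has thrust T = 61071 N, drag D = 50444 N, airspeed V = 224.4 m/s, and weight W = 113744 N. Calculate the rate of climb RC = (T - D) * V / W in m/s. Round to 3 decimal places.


Step 1: Excess thrust = T - D = 61071 - 50444 = 10627 N
Step 2: Excess power = 10627 * 224.4 = 2384698.8 W
Step 3: RC = 2384698.8 / 113744 = 20.965 m/s

20.965


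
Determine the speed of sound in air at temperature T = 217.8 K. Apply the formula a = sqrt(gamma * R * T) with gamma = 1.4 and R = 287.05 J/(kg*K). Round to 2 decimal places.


Step 1: gamma * R * T = 1.4 * 287.05 * 217.8 = 87527.286
Step 2: a = sqrt(87527.286) = 295.85 m/s

295.85


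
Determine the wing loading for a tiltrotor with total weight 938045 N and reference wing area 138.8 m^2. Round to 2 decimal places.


Step 1: Wing loading = W / S = 938045 / 138.8
Step 2: Wing loading = 6758.25 N/m^2

6758.25


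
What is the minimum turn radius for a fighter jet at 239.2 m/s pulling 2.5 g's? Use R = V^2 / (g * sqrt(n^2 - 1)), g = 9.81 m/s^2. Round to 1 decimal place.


Step 1: V^2 = 239.2^2 = 57216.64
Step 2: n^2 - 1 = 2.5^2 - 1 = 5.25
Step 3: sqrt(5.25) = 2.291288
Step 4: R = 57216.64 / (9.81 * 2.291288) = 2545.5 m

2545.5


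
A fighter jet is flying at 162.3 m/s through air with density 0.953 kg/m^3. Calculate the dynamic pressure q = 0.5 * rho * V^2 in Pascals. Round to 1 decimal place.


Step 1: V^2 = 162.3^2 = 26341.29
Step 2: q = 0.5 * 0.953 * 26341.29
Step 3: q = 12551.6 Pa

12551.6


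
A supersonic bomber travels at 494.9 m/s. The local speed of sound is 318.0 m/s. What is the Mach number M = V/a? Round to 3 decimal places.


Step 1: M = V / a = 494.9 / 318.0
Step 2: M = 1.556

1.556


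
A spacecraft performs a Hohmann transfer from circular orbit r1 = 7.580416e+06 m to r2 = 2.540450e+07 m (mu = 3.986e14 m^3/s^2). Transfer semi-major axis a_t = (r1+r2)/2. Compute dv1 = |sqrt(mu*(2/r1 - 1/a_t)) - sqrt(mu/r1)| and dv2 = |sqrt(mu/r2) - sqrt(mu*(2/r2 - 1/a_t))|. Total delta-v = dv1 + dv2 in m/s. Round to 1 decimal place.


Step 1: Transfer semi-major axis a_t = (7.580416e+06 + 2.540450e+07) / 2 = 1.649246e+07 m
Step 2: v1 (circular at r1) = sqrt(mu/r1) = 7251.4 m/s
Step 3: v_t1 = sqrt(mu*(2/r1 - 1/a_t)) = 8999.84 m/s
Step 4: dv1 = |8999.84 - 7251.4| = 1748.43 m/s
Step 5: v2 (circular at r2) = 3961.08 m/s, v_t2 = 2685.45 m/s
Step 6: dv2 = |3961.08 - 2685.45| = 1275.63 m/s
Step 7: Total delta-v = 1748.43 + 1275.63 = 3024.1 m/s

3024.1


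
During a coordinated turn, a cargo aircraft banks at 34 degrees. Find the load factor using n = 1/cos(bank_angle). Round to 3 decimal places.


Step 1: Convert 34 degrees to radians = 0.593412
Step 2: cos(34 deg) = 0.829038
Step 3: n = 1 / 0.829038 = 1.206

1.206


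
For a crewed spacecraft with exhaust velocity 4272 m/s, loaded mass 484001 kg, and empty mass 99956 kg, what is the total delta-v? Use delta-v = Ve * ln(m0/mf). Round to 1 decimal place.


Step 1: Mass ratio m0/mf = 484001 / 99956 = 4.842141
Step 2: ln(4.842141) = 1.577357
Step 3: delta-v = 4272 * 1.577357 = 6738.5 m/s

6738.5


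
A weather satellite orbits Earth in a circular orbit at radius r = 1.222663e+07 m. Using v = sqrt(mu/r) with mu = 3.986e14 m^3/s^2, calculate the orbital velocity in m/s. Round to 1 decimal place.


Step 1: mu / r = 3.986e14 / 1.222663e+07 = 32600970.1774
Step 2: v = sqrt(32600970.1774) = 5709.7 m/s

5709.7


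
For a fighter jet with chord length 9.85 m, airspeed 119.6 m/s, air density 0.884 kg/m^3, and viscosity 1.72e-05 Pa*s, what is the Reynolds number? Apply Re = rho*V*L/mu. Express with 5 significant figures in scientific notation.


Step 1: Numerator = rho * V * L = 0.884 * 119.6 * 9.85 = 1041.40504
Step 2: Re = 1041.40504 / 1.72e-05
Step 3: Re = 6.0547e+07

6.0547e+07


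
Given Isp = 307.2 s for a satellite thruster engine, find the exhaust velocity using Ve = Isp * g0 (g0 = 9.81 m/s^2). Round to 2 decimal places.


Step 1: Ve = Isp * g0 = 307.2 * 9.81
Step 2: Ve = 3013.63 m/s

3013.63


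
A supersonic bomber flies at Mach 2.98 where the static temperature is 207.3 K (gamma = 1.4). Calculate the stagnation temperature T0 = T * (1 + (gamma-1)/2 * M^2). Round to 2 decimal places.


Step 1: (gamma-1)/2 = 0.2
Step 2: M^2 = 8.8804
Step 3: 1 + 0.2 * 8.8804 = 2.77608
Step 4: T0 = 207.3 * 2.77608 = 575.48 K

575.48


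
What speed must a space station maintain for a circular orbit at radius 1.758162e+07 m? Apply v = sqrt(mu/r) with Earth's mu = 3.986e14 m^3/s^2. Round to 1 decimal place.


Step 1: mu / r = 3.986e14 / 1.758162e+07 = 22671403.4315
Step 2: v = sqrt(22671403.4315) = 4761.4 m/s

4761.4


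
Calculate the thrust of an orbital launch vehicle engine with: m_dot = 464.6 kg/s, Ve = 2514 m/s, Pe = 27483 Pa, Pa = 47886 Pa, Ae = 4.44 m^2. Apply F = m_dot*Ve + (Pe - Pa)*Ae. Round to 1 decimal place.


Step 1: Momentum thrust = m_dot * Ve = 464.6 * 2514 = 1168004.4 N
Step 2: Pressure thrust = (Pe - Pa) * Ae = (27483 - 47886) * 4.44 = -90589.32 N
Step 3: Total thrust F = 1168004.4 + -90589.32 = 1077415.1 N

1077415.1


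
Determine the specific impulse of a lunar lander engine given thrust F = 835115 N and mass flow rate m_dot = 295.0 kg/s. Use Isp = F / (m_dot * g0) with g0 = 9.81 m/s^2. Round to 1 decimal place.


Step 1: m_dot * g0 = 295.0 * 9.81 = 2893.95
Step 2: Isp = 835115 / 2893.95 = 288.6 s

288.6


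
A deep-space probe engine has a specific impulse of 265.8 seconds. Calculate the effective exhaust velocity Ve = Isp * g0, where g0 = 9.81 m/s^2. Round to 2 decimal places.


Step 1: Ve = Isp * g0 = 265.8 * 9.81
Step 2: Ve = 2607.50 m/s

2607.50


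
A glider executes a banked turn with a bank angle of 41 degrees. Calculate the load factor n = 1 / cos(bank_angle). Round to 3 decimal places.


Step 1: Convert 41 degrees to radians = 0.715585
Step 2: cos(41 deg) = 0.75471
Step 3: n = 1 / 0.75471 = 1.325

1.325


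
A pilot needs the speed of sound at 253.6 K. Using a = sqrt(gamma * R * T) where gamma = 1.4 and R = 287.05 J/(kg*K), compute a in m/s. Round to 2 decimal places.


Step 1: gamma * R * T = 1.4 * 287.05 * 253.6 = 101914.232
Step 2: a = sqrt(101914.232) = 319.24 m/s

319.24


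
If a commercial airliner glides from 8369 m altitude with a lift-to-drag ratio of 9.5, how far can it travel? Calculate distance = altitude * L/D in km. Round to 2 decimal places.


Step 1: Glide distance = altitude * L/D = 8369 * 9.5 = 79505.5 m
Step 2: Convert to km: 79505.5 / 1000 = 79.51 km

79.51


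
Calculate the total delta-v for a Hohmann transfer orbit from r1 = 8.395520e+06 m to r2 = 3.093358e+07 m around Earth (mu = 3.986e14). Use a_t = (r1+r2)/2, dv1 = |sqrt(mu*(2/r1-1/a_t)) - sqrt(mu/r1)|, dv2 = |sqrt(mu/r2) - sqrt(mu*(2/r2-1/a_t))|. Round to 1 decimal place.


Step 1: Transfer semi-major axis a_t = (8.395520e+06 + 3.093358e+07) / 2 = 1.966455e+07 m
Step 2: v1 (circular at r1) = sqrt(mu/r1) = 6890.41 m/s
Step 3: v_t1 = sqrt(mu*(2/r1 - 1/a_t)) = 8642.07 m/s
Step 4: dv1 = |8642.07 - 6890.41| = 1751.67 m/s
Step 5: v2 (circular at r2) = 3589.66 m/s, v_t2 = 2345.5 m/s
Step 6: dv2 = |3589.66 - 2345.5| = 1244.16 m/s
Step 7: Total delta-v = 1751.67 + 1244.16 = 2995.8 m/s

2995.8


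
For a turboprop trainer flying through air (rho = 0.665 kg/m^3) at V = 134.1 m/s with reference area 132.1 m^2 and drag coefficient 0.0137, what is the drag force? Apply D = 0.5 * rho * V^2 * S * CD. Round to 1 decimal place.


Step 1: Dynamic pressure q = 0.5 * 0.665 * 134.1^2 = 5979.2843 Pa
Step 2: Drag D = q * S * CD = 5979.2843 * 132.1 * 0.0137
Step 3: D = 10821.1 N

10821.1


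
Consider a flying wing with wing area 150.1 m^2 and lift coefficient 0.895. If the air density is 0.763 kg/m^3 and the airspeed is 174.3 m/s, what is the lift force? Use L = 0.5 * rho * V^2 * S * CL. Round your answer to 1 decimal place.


Step 1: Calculate dynamic pressure q = 0.5 * 0.763 * 174.3^2 = 0.5 * 0.763 * 30380.49 = 11590.1569 Pa
Step 2: Multiply by wing area and lift coefficient: L = 11590.1569 * 150.1 * 0.895
Step 3: L = 1739682.5559 * 0.895 = 1557015.9 N

1557015.9


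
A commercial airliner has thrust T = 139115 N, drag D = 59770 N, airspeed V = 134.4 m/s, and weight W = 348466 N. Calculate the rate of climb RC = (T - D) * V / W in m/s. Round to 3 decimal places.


Step 1: Excess thrust = T - D = 139115 - 59770 = 79345 N
Step 2: Excess power = 79345 * 134.4 = 10663968.0 W
Step 3: RC = 10663968.0 / 348466 = 30.603 m/s

30.603


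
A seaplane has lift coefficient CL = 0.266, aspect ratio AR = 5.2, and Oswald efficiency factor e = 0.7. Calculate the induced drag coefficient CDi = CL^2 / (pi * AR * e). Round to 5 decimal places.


Step 1: CL^2 = 0.266^2 = 0.070756
Step 2: pi * AR * e = 3.14159 * 5.2 * 0.7 = 11.435397
Step 3: CDi = 0.070756 / 11.435397 = 0.00619

0.00619


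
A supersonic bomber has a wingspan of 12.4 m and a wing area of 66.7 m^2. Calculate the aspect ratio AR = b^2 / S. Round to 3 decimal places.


Step 1: b^2 = 12.4^2 = 153.76
Step 2: AR = 153.76 / 66.7 = 2.305

2.305


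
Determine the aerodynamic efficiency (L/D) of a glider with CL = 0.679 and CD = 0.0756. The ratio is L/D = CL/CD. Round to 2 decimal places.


Step 1: L/D = CL / CD = 0.679 / 0.0756
Step 2: L/D = 8.98

8.98


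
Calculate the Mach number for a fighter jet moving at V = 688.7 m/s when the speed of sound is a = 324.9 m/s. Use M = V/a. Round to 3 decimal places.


Step 1: M = V / a = 688.7 / 324.9
Step 2: M = 2.120

2.120


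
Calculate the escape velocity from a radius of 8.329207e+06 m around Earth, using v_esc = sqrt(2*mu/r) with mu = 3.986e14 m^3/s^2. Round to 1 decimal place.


Step 1: 2*mu/r = 2 * 3.986e14 / 8.329207e+06 = 95711392.4531
Step 2: v_esc = sqrt(95711392.4531) = 9783.2 m/s

9783.2


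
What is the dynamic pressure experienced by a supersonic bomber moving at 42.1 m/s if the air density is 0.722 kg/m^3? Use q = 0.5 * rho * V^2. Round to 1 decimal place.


Step 1: V^2 = 42.1^2 = 1772.41
Step 2: q = 0.5 * 0.722 * 1772.41
Step 3: q = 639.8 Pa

639.8


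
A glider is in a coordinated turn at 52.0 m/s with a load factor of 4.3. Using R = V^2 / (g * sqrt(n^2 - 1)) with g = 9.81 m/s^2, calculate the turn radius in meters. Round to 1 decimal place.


Step 1: V^2 = 52.0^2 = 2704.0
Step 2: n^2 - 1 = 4.3^2 - 1 = 17.49
Step 3: sqrt(17.49) = 4.182105
Step 4: R = 2704.0 / (9.81 * 4.182105) = 65.9 m

65.9


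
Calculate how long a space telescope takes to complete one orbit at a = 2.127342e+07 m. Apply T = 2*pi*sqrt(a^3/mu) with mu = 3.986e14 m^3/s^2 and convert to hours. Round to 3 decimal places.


Step 1: a^3 / mu = 9.627465e+21 / 3.986e14 = 2.415320e+07
Step 2: sqrt(2.415320e+07) = 4914.5904 s
Step 3: T = 2*pi * 4914.5904 = 30879.28 s
Step 4: T in hours = 30879.28 / 3600 = 8.578 hours

8.578


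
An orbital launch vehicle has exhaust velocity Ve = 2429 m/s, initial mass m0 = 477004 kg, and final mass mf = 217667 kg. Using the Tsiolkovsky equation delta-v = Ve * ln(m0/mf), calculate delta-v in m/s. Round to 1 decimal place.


Step 1: Mass ratio m0/mf = 477004 / 217667 = 2.191439
Step 2: ln(2.191439) = 0.784559
Step 3: delta-v = 2429 * 0.784559 = 1905.7 m/s

1905.7


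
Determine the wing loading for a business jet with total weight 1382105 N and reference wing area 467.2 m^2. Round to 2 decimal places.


Step 1: Wing loading = W / S = 1382105 / 467.2
Step 2: Wing loading = 2958.27 N/m^2

2958.27


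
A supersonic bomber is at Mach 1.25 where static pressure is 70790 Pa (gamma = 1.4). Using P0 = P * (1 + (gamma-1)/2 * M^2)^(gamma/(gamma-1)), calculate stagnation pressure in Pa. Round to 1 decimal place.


Step 1: (gamma-1)/2 * M^2 = 0.2 * 1.5625 = 0.3125
Step 2: 1 + 0.3125 = 1.3125
Step 3: Exponent gamma/(gamma-1) = 3.5
Step 4: P0 = 70790 * 1.3125^3.5 = 183366.3 Pa

183366.3


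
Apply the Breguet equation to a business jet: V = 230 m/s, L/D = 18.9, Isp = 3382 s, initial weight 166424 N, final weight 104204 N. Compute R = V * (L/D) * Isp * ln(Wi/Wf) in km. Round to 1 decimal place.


Step 1: Coefficient = V * (L/D) * Isp = 230 * 18.9 * 3382 = 14701554.0 m
Step 2: Wi/Wf = 166424 / 104204 = 1.597098
Step 3: ln(1.597098) = 0.468188
Step 4: R = 14701554.0 * 0.468188 = 6883094.6 m = 6883.1 km

6883.1


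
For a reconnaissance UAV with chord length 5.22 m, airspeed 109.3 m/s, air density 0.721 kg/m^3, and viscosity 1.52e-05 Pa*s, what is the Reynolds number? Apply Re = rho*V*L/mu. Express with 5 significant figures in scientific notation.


Step 1: Numerator = rho * V * L = 0.721 * 109.3 * 5.22 = 411.363666
Step 2: Re = 411.363666 / 1.52e-05
Step 3: Re = 2.7063e+07

2.7063e+07


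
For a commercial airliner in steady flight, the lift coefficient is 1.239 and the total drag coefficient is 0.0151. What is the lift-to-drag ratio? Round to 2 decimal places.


Step 1: L/D = CL / CD = 1.239 / 0.0151
Step 2: L/D = 82.05

82.05


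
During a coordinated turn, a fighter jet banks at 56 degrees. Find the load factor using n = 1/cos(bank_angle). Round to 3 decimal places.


Step 1: Convert 56 degrees to radians = 0.977384
Step 2: cos(56 deg) = 0.559193
Step 3: n = 1 / 0.559193 = 1.788

1.788


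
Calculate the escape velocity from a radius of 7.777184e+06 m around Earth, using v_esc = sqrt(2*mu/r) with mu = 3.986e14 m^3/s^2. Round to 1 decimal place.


Step 1: 2*mu/r = 2 * 3.986e14 / 7.777184e+06 = 102504968.3793
Step 2: v_esc = sqrt(102504968.3793) = 10124.5 m/s

10124.5


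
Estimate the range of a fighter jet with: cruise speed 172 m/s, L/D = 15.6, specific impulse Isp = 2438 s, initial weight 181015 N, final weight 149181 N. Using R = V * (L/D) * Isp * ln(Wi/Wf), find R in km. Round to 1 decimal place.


Step 1: Coefficient = V * (L/D) * Isp = 172 * 15.6 * 2438 = 6541641.6 m
Step 2: Wi/Wf = 181015 / 149181 = 1.213392
Step 3: ln(1.213392) = 0.19342
Step 4: R = 6541641.6 * 0.19342 = 1265281.5 m = 1265.3 km

1265.3


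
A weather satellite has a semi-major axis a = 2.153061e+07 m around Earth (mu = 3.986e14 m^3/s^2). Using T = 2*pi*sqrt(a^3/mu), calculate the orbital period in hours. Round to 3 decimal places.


Step 1: a^3 / mu = 9.980884e+21 / 3.986e14 = 2.503985e+07
Step 2: sqrt(2.503985e+07) = 5003.9833 s
Step 3: T = 2*pi * 5003.9833 = 31440.95 s
Step 4: T in hours = 31440.95 / 3600 = 8.734 hours

8.734


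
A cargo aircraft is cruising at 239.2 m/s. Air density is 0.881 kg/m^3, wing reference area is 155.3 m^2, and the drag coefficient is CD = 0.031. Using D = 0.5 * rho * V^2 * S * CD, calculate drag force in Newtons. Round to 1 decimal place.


Step 1: Dynamic pressure q = 0.5 * 0.881 * 239.2^2 = 25203.9299 Pa
Step 2: Drag D = q * S * CD = 25203.9299 * 155.3 * 0.031
Step 3: D = 121339.3 N

121339.3


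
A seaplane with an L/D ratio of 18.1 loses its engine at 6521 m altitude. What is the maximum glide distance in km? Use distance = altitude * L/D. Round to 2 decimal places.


Step 1: Glide distance = altitude * L/D = 6521 * 18.1 = 118030.1 m
Step 2: Convert to km: 118030.1 / 1000 = 118.03 km

118.03


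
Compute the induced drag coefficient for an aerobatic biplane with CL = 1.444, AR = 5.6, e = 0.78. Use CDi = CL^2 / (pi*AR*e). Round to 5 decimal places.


Step 1: CL^2 = 1.444^2 = 2.085136
Step 2: pi * AR * e = 3.14159 * 5.6 * 0.78 = 13.722477
Step 3: CDi = 2.085136 / 13.722477 = 0.15195

0.15195


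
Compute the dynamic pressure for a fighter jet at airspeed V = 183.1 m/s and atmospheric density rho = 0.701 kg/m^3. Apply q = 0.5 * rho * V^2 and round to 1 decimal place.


Step 1: V^2 = 183.1^2 = 33525.61
Step 2: q = 0.5 * 0.701 * 33525.61
Step 3: q = 11750.7 Pa

11750.7


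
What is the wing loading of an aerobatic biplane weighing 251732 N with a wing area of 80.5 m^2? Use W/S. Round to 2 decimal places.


Step 1: Wing loading = W / S = 251732 / 80.5
Step 2: Wing loading = 3127.11 N/m^2

3127.11


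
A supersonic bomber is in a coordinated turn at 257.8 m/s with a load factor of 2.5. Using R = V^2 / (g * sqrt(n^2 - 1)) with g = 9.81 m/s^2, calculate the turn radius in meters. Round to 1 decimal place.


Step 1: V^2 = 257.8^2 = 66460.84
Step 2: n^2 - 1 = 2.5^2 - 1 = 5.25
Step 3: sqrt(5.25) = 2.291288
Step 4: R = 66460.84 / (9.81 * 2.291288) = 2956.8 m

2956.8


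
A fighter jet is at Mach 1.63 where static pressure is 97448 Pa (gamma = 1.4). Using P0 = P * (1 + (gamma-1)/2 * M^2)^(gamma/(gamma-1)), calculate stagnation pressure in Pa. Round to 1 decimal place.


Step 1: (gamma-1)/2 * M^2 = 0.2 * 2.6569 = 0.53138
Step 2: 1 + 0.53138 = 1.53138
Step 3: Exponent gamma/(gamma-1) = 3.5
Step 4: P0 = 97448 * 1.53138^3.5 = 433075.2 Pa

433075.2


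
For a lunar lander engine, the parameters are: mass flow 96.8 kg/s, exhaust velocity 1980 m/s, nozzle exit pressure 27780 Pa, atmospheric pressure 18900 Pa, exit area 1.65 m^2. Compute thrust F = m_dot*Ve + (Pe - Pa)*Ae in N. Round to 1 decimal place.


Step 1: Momentum thrust = m_dot * Ve = 96.8 * 1980 = 191664.0 N
Step 2: Pressure thrust = (Pe - Pa) * Ae = (27780 - 18900) * 1.65 = 14652.00 N
Step 3: Total thrust F = 191664.0 + 14652.00 = 206316.0 N

206316.0


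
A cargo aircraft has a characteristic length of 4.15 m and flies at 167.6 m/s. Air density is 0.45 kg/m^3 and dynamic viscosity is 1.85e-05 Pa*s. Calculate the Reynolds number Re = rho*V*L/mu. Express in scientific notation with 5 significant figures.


Step 1: Numerator = rho * V * L = 0.45 * 167.6 * 4.15 = 312.993
Step 2: Re = 312.993 / 1.85e-05
Step 3: Re = 1.6919e+07

1.6919e+07


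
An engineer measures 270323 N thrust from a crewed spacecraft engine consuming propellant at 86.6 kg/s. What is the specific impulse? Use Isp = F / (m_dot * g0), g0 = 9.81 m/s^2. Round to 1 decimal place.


Step 1: m_dot * g0 = 86.6 * 9.81 = 849.55
Step 2: Isp = 270323 / 849.55 = 318.2 s

318.2


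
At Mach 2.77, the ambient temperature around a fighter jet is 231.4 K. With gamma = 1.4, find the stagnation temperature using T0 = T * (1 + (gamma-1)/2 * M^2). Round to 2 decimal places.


Step 1: (gamma-1)/2 = 0.2
Step 2: M^2 = 7.6729
Step 3: 1 + 0.2 * 7.6729 = 2.53458
Step 4: T0 = 231.4 * 2.53458 = 586.50 K

586.50


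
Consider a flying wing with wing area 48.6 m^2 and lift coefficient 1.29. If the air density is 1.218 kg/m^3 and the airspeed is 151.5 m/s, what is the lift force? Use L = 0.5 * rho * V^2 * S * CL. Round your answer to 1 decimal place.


Step 1: Calculate dynamic pressure q = 0.5 * 1.218 * 151.5^2 = 0.5 * 1.218 * 22952.25 = 13977.9202 Pa
Step 2: Multiply by wing area and lift coefficient: L = 13977.9202 * 48.6 * 1.29
Step 3: L = 679326.9241 * 1.29 = 876331.7 N

876331.7


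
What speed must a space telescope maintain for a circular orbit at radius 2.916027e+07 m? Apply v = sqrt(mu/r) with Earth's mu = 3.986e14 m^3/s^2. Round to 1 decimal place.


Step 1: mu / r = 3.986e14 / 2.916027e+07 = 13669283.5835
Step 2: v = sqrt(13669283.5835) = 3697.2 m/s

3697.2


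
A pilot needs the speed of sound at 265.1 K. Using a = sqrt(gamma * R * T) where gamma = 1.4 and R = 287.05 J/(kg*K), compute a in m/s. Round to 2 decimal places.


Step 1: gamma * R * T = 1.4 * 287.05 * 265.1 = 106535.737
Step 2: a = sqrt(106535.737) = 326.40 m/s

326.40


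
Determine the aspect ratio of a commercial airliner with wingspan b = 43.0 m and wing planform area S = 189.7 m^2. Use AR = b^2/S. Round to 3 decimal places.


Step 1: b^2 = 43.0^2 = 1849.0
Step 2: AR = 1849.0 / 189.7 = 9.747

9.747


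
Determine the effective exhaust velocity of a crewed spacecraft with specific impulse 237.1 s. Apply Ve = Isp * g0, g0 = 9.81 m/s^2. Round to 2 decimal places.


Step 1: Ve = Isp * g0 = 237.1 * 9.81
Step 2: Ve = 2325.95 m/s

2325.95


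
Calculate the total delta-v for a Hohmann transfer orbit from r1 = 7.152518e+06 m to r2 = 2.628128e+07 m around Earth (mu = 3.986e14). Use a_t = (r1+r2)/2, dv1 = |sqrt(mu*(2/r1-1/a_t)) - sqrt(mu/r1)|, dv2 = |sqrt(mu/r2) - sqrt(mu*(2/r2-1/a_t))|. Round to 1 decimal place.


Step 1: Transfer semi-major axis a_t = (7.152518e+06 + 2.628128e+07) / 2 = 1.671690e+07 m
Step 2: v1 (circular at r1) = sqrt(mu/r1) = 7465.16 m/s
Step 3: v_t1 = sqrt(mu*(2/r1 - 1/a_t)) = 9360.19 m/s
Step 4: dv1 = |9360.19 - 7465.16| = 1895.03 m/s
Step 5: v2 (circular at r2) = 3894.44 m/s, v_t2 = 2547.4 m/s
Step 6: dv2 = |3894.44 - 2547.4| = 1347.04 m/s
Step 7: Total delta-v = 1895.03 + 1347.04 = 3242.1 m/s

3242.1


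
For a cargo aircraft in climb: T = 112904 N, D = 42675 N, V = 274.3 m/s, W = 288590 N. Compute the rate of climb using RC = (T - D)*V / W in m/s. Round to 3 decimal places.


Step 1: Excess thrust = T - D = 112904 - 42675 = 70229 N
Step 2: Excess power = 70229 * 274.3 = 19263814.7 W
Step 3: RC = 19263814.7 / 288590 = 66.751 m/s

66.751


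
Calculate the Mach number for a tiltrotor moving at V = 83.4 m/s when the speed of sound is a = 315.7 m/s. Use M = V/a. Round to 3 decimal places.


Step 1: M = V / a = 83.4 / 315.7
Step 2: M = 0.264

0.264


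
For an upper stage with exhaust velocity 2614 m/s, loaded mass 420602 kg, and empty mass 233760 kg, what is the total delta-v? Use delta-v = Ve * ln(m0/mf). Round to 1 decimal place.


Step 1: Mass ratio m0/mf = 420602 / 233760 = 1.79929
Step 2: ln(1.79929) = 0.587392
Step 3: delta-v = 2614 * 0.587392 = 1535.4 m/s

1535.4


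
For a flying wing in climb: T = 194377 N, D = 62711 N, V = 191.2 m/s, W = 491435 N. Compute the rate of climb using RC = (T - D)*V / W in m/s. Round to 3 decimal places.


Step 1: Excess thrust = T - D = 194377 - 62711 = 131666 N
Step 2: Excess power = 131666 * 191.2 = 25174539.2 W
Step 3: RC = 25174539.2 / 491435 = 51.227 m/s

51.227


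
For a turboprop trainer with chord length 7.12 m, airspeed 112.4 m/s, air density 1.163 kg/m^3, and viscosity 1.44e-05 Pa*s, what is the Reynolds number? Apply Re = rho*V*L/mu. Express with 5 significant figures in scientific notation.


Step 1: Numerator = rho * V * L = 1.163 * 112.4 * 7.12 = 930.734944
Step 2: Re = 930.734944 / 1.44e-05
Step 3: Re = 6.4634e+07

6.4634e+07


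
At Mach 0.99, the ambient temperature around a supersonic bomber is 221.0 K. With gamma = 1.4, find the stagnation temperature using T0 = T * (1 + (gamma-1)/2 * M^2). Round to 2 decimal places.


Step 1: (gamma-1)/2 = 0.2
Step 2: M^2 = 0.9801
Step 3: 1 + 0.2 * 0.9801 = 1.19602
Step 4: T0 = 221.0 * 1.19602 = 264.32 K

264.32


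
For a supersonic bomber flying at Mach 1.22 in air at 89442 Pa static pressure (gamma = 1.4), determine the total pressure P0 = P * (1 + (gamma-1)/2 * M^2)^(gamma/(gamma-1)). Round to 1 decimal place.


Step 1: (gamma-1)/2 * M^2 = 0.2 * 1.4884 = 0.29768
Step 2: 1 + 0.29768 = 1.29768
Step 3: Exponent gamma/(gamma-1) = 3.5
Step 4: P0 = 89442 * 1.29768^3.5 = 222652.8 Pa

222652.8


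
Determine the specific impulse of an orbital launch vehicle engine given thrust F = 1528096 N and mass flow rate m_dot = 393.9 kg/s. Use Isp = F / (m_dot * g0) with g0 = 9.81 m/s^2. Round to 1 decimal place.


Step 1: m_dot * g0 = 393.9 * 9.81 = 3864.16
Step 2: Isp = 1528096 / 3864.16 = 395.5 s

395.5


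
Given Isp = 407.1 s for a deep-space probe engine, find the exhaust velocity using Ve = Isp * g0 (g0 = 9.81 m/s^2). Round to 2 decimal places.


Step 1: Ve = Isp * g0 = 407.1 * 9.81
Step 2: Ve = 3993.65 m/s

3993.65


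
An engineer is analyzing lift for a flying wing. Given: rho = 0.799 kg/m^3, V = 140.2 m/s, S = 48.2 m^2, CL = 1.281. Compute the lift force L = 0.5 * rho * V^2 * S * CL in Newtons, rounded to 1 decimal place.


Step 1: Calculate dynamic pressure q = 0.5 * 0.799 * 140.2^2 = 0.5 * 0.799 * 19656.04 = 7852.588 Pa
Step 2: Multiply by wing area and lift coefficient: L = 7852.588 * 48.2 * 1.281
Step 3: L = 378494.7406 * 1.281 = 484851.8 N

484851.8


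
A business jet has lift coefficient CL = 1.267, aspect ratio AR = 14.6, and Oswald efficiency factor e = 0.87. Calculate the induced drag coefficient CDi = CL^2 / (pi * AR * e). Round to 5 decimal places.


Step 1: CL^2 = 1.267^2 = 1.605289
Step 2: pi * AR * e = 3.14159 * 14.6 * 0.87 = 39.90451
Step 3: CDi = 1.605289 / 39.90451 = 0.04023

0.04023


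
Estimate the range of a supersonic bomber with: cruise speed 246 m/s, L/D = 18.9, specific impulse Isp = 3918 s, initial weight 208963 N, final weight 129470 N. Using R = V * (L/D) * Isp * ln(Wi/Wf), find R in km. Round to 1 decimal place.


Step 1: Coefficient = V * (L/D) * Isp = 246 * 18.9 * 3918 = 18216349.2 m
Step 2: Wi/Wf = 208963 / 129470 = 1.613988
Step 3: ln(1.613988) = 0.478708
Step 4: R = 18216349.2 * 0.478708 = 8720312.3 m = 8720.3 km

8720.3


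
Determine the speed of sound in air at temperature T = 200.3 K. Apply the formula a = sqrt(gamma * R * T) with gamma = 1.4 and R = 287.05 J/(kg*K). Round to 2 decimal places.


Step 1: gamma * R * T = 1.4 * 287.05 * 200.3 = 80494.561
Step 2: a = sqrt(80494.561) = 283.72 m/s

283.72


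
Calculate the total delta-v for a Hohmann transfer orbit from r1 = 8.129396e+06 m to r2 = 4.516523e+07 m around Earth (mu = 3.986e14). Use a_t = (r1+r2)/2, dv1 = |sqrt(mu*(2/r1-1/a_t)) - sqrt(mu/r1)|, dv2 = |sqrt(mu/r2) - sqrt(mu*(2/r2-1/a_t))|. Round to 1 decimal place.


Step 1: Transfer semi-major axis a_t = (8.129396e+06 + 4.516523e+07) / 2 = 2.664731e+07 m
Step 2: v1 (circular at r1) = sqrt(mu/r1) = 7002.28 m/s
Step 3: v_t1 = sqrt(mu*(2/r1 - 1/a_t)) = 9116.22 m/s
Step 4: dv1 = |9116.22 - 7002.28| = 2113.94 m/s
Step 5: v2 (circular at r2) = 2970.75 m/s, v_t2 = 1640.85 m/s
Step 6: dv2 = |2970.75 - 1640.85| = 1329.9 m/s
Step 7: Total delta-v = 2113.94 + 1329.9 = 3443.8 m/s

3443.8


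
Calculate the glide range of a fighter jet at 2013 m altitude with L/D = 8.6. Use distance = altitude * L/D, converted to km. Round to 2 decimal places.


Step 1: Glide distance = altitude * L/D = 2013 * 8.6 = 17311.8 m
Step 2: Convert to km: 17311.8 / 1000 = 17.31 km

17.31


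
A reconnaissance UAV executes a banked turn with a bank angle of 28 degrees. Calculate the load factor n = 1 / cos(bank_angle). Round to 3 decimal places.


Step 1: Convert 28 degrees to radians = 0.488692
Step 2: cos(28 deg) = 0.882948
Step 3: n = 1 / 0.882948 = 1.133

1.133


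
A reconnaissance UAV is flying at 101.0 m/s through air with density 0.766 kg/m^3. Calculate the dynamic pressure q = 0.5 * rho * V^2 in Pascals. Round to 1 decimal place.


Step 1: V^2 = 101.0^2 = 10201.0
Step 2: q = 0.5 * 0.766 * 10201.0
Step 3: q = 3907.0 Pa

3907.0


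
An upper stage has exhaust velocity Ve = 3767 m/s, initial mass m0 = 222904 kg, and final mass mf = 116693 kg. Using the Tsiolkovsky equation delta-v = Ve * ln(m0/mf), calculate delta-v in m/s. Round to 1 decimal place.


Step 1: Mass ratio m0/mf = 222904 / 116693 = 1.910175
Step 2: ln(1.910175) = 0.647195
Step 3: delta-v = 3767 * 0.647195 = 2438.0 m/s

2438.0


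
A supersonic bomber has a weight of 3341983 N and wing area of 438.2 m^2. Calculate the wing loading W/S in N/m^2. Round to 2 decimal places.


Step 1: Wing loading = W / S = 3341983 / 438.2
Step 2: Wing loading = 7626.62 N/m^2

7626.62


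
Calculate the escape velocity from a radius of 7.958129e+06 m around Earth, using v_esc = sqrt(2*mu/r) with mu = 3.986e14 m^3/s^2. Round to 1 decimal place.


Step 1: 2*mu/r = 2 * 3.986e14 / 7.958129e+06 = 100174299.7632
Step 2: v_esc = sqrt(100174299.7632) = 10008.7 m/s

10008.7


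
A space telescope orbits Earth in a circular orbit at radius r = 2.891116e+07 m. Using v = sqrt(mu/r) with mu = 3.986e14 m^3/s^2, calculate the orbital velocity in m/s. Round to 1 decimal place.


Step 1: mu / r = 3.986e14 / 2.891116e+07 = 13787063.5422
Step 2: v = sqrt(13787063.5422) = 3713.1 m/s

3713.1


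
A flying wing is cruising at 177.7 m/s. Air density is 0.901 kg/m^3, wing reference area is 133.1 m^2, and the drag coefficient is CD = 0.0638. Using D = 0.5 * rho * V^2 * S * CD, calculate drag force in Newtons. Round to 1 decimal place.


Step 1: Dynamic pressure q = 0.5 * 0.901 * 177.7^2 = 14225.5691 Pa
Step 2: Drag D = q * S * CD = 14225.5691 * 133.1 * 0.0638
Step 3: D = 120800.4 N

120800.4


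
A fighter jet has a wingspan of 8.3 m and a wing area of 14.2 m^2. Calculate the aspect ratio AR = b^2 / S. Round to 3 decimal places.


Step 1: b^2 = 8.3^2 = 68.89
Step 2: AR = 68.89 / 14.2 = 4.851

4.851


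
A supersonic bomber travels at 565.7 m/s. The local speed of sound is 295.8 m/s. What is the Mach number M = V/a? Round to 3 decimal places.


Step 1: M = V / a = 565.7 / 295.8
Step 2: M = 1.912

1.912


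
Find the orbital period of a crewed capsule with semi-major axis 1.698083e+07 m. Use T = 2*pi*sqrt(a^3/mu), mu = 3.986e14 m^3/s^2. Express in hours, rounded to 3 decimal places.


Step 1: a^3 / mu = 4.896398e+21 / 3.986e14 = 1.228399e+07
Step 2: sqrt(1.228399e+07) = 3504.8523 s
Step 3: T = 2*pi * 3504.8523 = 22021.64 s
Step 4: T in hours = 22021.64 / 3600 = 6.117 hours

6.117


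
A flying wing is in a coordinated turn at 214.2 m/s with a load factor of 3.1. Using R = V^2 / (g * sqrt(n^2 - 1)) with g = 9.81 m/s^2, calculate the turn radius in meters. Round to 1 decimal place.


Step 1: V^2 = 214.2^2 = 45881.64
Step 2: n^2 - 1 = 3.1^2 - 1 = 8.61
Step 3: sqrt(8.61) = 2.93428
Step 4: R = 45881.64 / (9.81 * 2.93428) = 1593.9 m

1593.9


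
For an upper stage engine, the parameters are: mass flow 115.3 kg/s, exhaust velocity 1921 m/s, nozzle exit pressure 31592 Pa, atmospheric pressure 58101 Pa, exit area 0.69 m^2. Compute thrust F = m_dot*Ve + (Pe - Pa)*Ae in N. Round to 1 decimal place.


Step 1: Momentum thrust = m_dot * Ve = 115.3 * 1921 = 221491.3 N
Step 2: Pressure thrust = (Pe - Pa) * Ae = (31592 - 58101) * 0.69 = -18291.21 N
Step 3: Total thrust F = 221491.3 + -18291.21 = 203200.1 N

203200.1


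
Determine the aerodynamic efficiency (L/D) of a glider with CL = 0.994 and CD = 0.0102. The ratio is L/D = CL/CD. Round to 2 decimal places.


Step 1: L/D = CL / CD = 0.994 / 0.0102
Step 2: L/D = 97.45

97.45


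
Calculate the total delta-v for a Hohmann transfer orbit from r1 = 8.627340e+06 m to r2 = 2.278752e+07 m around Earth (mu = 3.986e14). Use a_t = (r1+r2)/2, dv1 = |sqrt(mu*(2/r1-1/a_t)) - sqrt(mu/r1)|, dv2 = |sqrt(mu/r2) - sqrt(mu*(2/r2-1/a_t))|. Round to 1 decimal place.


Step 1: Transfer semi-major axis a_t = (8.627340e+06 + 2.278752e+07) / 2 = 1.570743e+07 m
Step 2: v1 (circular at r1) = sqrt(mu/r1) = 6797.2 m/s
Step 3: v_t1 = sqrt(mu*(2/r1 - 1/a_t)) = 8187.03 m/s
Step 4: dv1 = |8187.03 - 6797.2| = 1389.82 m/s
Step 5: v2 (circular at r2) = 4182.35 m/s, v_t2 = 3099.6 m/s
Step 6: dv2 = |4182.35 - 3099.6| = 1082.74 m/s
Step 7: Total delta-v = 1389.82 + 1082.74 = 2472.6 m/s

2472.6


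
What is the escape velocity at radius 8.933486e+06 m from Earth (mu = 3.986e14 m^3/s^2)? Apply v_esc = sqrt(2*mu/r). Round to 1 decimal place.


Step 1: 2*mu/r = 2 * 3.986e14 / 8.933486e+06 = 89237280.945
Step 2: v_esc = sqrt(89237280.945) = 9446.5 m/s

9446.5


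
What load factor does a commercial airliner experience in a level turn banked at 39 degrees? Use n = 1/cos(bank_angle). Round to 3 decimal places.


Step 1: Convert 39 degrees to radians = 0.680678
Step 2: cos(39 deg) = 0.777146
Step 3: n = 1 / 0.777146 = 1.287

1.287


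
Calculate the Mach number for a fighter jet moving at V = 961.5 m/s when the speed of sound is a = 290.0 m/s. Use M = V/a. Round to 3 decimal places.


Step 1: M = V / a = 961.5 / 290.0
Step 2: M = 3.316

3.316


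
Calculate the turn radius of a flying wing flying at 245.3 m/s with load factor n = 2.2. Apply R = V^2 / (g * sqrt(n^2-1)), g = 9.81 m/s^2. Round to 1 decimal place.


Step 1: V^2 = 245.3^2 = 60172.09
Step 2: n^2 - 1 = 2.2^2 - 1 = 3.84
Step 3: sqrt(3.84) = 1.959592
Step 4: R = 60172.09 / (9.81 * 1.959592) = 3130.1 m

3130.1


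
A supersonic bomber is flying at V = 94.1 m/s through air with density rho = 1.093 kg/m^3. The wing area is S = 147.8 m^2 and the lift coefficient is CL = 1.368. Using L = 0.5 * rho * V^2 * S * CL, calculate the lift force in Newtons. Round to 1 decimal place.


Step 1: Calculate dynamic pressure q = 0.5 * 1.093 * 94.1^2 = 0.5 * 1.093 * 8854.81 = 4839.1537 Pa
Step 2: Multiply by wing area and lift coefficient: L = 4839.1537 * 147.8 * 1.368
Step 3: L = 715226.9117 * 1.368 = 978430.4 N

978430.4


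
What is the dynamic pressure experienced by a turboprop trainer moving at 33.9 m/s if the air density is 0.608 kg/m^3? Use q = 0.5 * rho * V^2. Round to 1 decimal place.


Step 1: V^2 = 33.9^2 = 1149.21
Step 2: q = 0.5 * 0.608 * 1149.21
Step 3: q = 349.4 Pa

349.4


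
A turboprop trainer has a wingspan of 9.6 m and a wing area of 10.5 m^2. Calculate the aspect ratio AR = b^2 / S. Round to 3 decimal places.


Step 1: b^2 = 9.6^2 = 92.16
Step 2: AR = 92.16 / 10.5 = 8.777

8.777


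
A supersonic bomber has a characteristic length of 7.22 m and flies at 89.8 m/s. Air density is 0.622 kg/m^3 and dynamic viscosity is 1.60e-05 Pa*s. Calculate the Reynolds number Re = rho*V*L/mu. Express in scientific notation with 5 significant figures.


Step 1: Numerator = rho * V * L = 0.622 * 89.8 * 7.22 = 403.277432
Step 2: Re = 403.277432 / 1.60e-05
Step 3: Re = 2.5205e+07

2.5205e+07


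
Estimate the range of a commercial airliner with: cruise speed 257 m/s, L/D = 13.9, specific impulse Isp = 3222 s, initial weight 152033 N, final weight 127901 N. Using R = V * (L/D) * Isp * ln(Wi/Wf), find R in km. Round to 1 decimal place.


Step 1: Coefficient = V * (L/D) * Isp = 257 * 13.9 * 3222 = 11509950.6 m
Step 2: Wi/Wf = 152033 / 127901 = 1.188677
Step 3: ln(1.188677) = 0.172841
Step 4: R = 11509950.6 * 0.172841 = 1989392.2 m = 1989.4 km

1989.4


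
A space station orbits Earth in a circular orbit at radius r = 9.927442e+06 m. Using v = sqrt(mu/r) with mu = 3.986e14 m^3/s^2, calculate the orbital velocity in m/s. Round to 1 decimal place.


Step 1: mu / r = 3.986e14 / 9.927442e+06 = 40151330.0204
Step 2: v = sqrt(40151330.0204) = 6336.5 m/s

6336.5


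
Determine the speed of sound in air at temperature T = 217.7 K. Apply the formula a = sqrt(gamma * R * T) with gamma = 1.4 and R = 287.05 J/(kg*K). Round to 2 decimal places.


Step 1: gamma * R * T = 1.4 * 287.05 * 217.7 = 87487.099
Step 2: a = sqrt(87487.099) = 295.78 m/s

295.78


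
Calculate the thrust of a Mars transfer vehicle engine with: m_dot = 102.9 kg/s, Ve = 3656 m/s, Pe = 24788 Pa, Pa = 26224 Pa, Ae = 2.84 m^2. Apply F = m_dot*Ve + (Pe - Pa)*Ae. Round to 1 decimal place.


Step 1: Momentum thrust = m_dot * Ve = 102.9 * 3656 = 376202.4 N
Step 2: Pressure thrust = (Pe - Pa) * Ae = (24788 - 26224) * 2.84 = -4078.24 N
Step 3: Total thrust F = 376202.4 + -4078.24 = 372124.2 N

372124.2


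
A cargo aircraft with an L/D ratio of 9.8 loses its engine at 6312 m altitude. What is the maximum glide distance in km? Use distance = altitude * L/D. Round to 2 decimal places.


Step 1: Glide distance = altitude * L/D = 6312 * 9.8 = 61857.6 m
Step 2: Convert to km: 61857.6 / 1000 = 61.86 km

61.86


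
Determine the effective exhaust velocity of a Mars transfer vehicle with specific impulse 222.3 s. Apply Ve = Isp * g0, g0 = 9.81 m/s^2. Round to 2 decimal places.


Step 1: Ve = Isp * g0 = 222.3 * 9.81
Step 2: Ve = 2180.76 m/s

2180.76


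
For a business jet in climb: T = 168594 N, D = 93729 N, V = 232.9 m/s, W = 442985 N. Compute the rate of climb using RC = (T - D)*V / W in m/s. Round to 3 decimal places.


Step 1: Excess thrust = T - D = 168594 - 93729 = 74865 N
Step 2: Excess power = 74865 * 232.9 = 17436058.5 W
Step 3: RC = 17436058.5 / 442985 = 39.360 m/s

39.360


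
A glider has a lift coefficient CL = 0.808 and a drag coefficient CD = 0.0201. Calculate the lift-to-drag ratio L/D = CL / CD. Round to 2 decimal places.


Step 1: L/D = CL / CD = 0.808 / 0.0201
Step 2: L/D = 40.20

40.20


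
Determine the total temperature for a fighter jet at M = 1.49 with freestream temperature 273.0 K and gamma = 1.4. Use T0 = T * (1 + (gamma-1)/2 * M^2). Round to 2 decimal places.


Step 1: (gamma-1)/2 = 0.2
Step 2: M^2 = 2.2201
Step 3: 1 + 0.2 * 2.2201 = 1.44402
Step 4: T0 = 273.0 * 1.44402 = 394.22 K

394.22


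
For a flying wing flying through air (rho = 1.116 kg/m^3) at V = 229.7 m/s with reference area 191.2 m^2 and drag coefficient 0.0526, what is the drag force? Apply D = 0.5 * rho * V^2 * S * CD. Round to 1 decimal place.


Step 1: Dynamic pressure q = 0.5 * 1.116 * 229.7^2 = 29441.2462 Pa
Step 2: Drag D = q * S * CD = 29441.2462 * 191.2 * 0.0526
Step 3: D = 296094.1 N

296094.1


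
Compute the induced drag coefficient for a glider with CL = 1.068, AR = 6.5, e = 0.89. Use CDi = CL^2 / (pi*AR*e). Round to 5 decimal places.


Step 1: CL^2 = 1.068^2 = 1.140624
Step 2: pi * AR * e = 3.14159 * 6.5 * 0.89 = 18.174114
Step 3: CDi = 1.140624 / 18.174114 = 0.06276

0.06276


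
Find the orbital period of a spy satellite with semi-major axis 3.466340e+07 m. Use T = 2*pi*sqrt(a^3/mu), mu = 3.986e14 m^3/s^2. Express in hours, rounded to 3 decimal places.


Step 1: a^3 / mu = 4.164985e+22 / 3.986e14 = 1.044903e+08
Step 2: sqrt(1.044903e+08) = 10222.0521 s
Step 3: T = 2*pi * 10222.0521 = 64227.05 s
Step 4: T in hours = 64227.05 / 3600 = 17.841 hours

17.841


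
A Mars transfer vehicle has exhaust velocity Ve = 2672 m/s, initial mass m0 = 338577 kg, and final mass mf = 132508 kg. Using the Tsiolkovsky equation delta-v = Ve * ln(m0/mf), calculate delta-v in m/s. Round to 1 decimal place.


Step 1: Mass ratio m0/mf = 338577 / 132508 = 2.555144
Step 2: ln(2.555144) = 0.938109
Step 3: delta-v = 2672 * 0.938109 = 2506.6 m/s

2506.6


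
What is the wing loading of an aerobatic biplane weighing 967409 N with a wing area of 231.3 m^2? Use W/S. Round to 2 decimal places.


Step 1: Wing loading = W / S = 967409 / 231.3
Step 2: Wing loading = 4182.49 N/m^2

4182.49


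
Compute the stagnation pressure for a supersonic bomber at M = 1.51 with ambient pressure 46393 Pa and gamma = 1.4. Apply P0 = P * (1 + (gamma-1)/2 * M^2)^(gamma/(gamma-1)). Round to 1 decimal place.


Step 1: (gamma-1)/2 * M^2 = 0.2 * 2.2801 = 0.45602
Step 2: 1 + 0.45602 = 1.45602
Step 3: Exponent gamma/(gamma-1) = 3.5
Step 4: P0 = 46393 * 1.45602^3.5 = 172797.8 Pa

172797.8


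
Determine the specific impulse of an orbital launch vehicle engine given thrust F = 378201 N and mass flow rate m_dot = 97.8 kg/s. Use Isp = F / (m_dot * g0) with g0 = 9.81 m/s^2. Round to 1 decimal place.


Step 1: m_dot * g0 = 97.8 * 9.81 = 959.42
Step 2: Isp = 378201 / 959.42 = 394.2 s

394.2


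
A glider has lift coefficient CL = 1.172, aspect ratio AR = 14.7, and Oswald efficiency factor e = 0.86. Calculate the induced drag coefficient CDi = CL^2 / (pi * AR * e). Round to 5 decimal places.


Step 1: CL^2 = 1.172^2 = 1.373584
Step 2: pi * AR * e = 3.14159 * 14.7 * 0.86 = 39.716014
Step 3: CDi = 1.373584 / 39.716014 = 0.03459

0.03459
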